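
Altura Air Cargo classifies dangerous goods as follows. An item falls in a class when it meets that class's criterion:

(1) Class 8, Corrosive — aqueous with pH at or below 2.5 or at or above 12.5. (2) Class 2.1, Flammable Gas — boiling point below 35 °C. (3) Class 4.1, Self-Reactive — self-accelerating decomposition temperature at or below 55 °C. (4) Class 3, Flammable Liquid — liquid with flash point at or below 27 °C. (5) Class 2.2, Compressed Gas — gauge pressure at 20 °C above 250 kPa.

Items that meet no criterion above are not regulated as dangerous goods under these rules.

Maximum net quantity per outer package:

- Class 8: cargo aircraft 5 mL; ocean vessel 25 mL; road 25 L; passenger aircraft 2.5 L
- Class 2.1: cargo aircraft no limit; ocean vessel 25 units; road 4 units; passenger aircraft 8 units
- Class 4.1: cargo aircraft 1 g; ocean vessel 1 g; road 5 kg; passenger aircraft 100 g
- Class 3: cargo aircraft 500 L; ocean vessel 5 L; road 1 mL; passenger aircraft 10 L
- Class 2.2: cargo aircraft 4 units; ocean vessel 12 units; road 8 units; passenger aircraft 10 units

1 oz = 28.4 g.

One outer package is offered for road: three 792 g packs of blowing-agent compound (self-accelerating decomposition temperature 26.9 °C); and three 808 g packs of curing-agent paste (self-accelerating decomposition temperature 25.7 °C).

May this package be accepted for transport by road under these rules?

Yes

With self-accelerating decomposition temperature 26.9 °C (≤ 55 °C), the blowing-agent compound falls in Class 4.1.
With self-accelerating decomposition temperature 25.7 °C (≤ 55 °C), the curing-agent paste falls in Class 4.1.
Class 4.1 net quantity: (three 792 g packs = 2.376 kg) + (three 808 g packs = 2.424 kg) = 4.8 kg.
That is within the Class 4.1 road limit of 5 kg.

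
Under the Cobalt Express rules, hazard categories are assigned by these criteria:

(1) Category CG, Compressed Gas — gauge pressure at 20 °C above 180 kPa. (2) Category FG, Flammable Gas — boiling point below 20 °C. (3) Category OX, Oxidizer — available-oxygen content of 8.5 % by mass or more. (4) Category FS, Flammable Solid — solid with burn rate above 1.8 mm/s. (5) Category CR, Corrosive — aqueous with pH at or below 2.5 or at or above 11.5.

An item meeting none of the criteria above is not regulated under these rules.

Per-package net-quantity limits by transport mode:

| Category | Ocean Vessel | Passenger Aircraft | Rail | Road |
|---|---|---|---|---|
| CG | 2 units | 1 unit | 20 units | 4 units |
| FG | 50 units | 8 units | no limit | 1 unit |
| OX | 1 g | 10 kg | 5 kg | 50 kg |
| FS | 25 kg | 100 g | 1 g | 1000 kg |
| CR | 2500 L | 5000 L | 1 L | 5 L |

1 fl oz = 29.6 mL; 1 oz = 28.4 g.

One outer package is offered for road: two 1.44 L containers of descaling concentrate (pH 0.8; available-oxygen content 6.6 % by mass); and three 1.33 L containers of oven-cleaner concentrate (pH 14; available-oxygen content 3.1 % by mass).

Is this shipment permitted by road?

pH 0.8 meets the Category CR criterion (Corrosive), so the descaling concentrate is Category CR.
Oven-cleaner concentrate: pH 14 ≥ 11.5 → Category CR (Corrosive).
Category CR net quantity: (two 1.44 L containers = 2.88 L) + (three 1.33 L containers = 3.99 L) = 6.87 L.
6.87 L exceeds the road limit of 5 L for Category CR.

No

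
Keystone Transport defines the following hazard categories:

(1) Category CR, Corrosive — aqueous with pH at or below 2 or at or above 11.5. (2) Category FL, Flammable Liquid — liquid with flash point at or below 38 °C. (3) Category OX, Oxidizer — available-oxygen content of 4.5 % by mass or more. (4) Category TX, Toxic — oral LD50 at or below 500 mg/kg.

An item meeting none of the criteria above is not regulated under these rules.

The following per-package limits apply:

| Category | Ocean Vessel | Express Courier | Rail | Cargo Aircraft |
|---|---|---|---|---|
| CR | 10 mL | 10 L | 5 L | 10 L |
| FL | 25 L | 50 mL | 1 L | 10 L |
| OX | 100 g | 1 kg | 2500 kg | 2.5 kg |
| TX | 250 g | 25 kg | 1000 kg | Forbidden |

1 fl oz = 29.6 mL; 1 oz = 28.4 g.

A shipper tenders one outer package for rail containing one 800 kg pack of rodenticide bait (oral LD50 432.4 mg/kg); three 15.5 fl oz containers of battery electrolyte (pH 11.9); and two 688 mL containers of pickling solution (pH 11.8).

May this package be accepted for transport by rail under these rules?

The rodenticide bait has oral LD50 432.4 mg/kg, which is ≤ 500 mg/kg, so it is Category TX (Toxic).
The battery electrolyte has pH 11.9, which is ≥ 11.5, so it is Category CR (Corrosive).
Pickling solution: pH 11.8 ≥ 11.5 → Category CR (Corrosive).
Total Category CR: (three 15.5 fl oz containers = 1376.4 mL) + (two 688 mL containers = 1.376 L) = 2752.4 mL.
2752.4 mL ≤ 5 L (rail limit, Category CR) — within limit.
Category TX quantity: 800 kg.
800 kg is within the rail limit of 1000 kg for Category TX.
Every hazard category is within its rail limit and no segregation rule is violated.

Yes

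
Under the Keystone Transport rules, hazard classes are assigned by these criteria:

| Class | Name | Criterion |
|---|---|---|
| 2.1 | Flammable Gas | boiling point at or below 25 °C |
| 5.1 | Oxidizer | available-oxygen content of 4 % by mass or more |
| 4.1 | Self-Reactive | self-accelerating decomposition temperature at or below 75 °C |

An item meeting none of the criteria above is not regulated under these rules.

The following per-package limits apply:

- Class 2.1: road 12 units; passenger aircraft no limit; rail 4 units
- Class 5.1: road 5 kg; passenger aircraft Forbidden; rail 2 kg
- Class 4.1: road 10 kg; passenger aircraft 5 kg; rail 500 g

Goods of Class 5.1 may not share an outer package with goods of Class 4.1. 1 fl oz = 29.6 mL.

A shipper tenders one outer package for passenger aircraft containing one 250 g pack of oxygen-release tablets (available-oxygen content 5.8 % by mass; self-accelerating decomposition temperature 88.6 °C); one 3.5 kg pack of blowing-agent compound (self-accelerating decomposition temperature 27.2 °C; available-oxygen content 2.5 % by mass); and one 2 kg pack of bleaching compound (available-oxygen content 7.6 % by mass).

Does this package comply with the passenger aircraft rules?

No

The oxygen-release tablets have available-oxygen content 5.8 % by mass, which is ≥ 4 % by mass, so they are Class 5.1 (Oxidizer).
With self-accelerating decomposition temperature 27.2 °C (≤ 75 °C), the blowing-agent compound falls in Class 4.1.
Available-oxygen content 7.6 % by mass meets the Class 5.1 criterion (Oxidizer), so the bleaching compound is Class 5.1.
Total Class 5.1: 250 g + 2 kg = 2.25 kg.
By passenger aircraft, Class 5.1 is Forbidden regardless of quantity.
Class 4.1 quantity: 3.5 kg.
3.5 kg ≤ 5 kg (passenger aircraft limit, Class 4.1) — within limit.
Class 5.1 and Class 4.1 may not share an outer package.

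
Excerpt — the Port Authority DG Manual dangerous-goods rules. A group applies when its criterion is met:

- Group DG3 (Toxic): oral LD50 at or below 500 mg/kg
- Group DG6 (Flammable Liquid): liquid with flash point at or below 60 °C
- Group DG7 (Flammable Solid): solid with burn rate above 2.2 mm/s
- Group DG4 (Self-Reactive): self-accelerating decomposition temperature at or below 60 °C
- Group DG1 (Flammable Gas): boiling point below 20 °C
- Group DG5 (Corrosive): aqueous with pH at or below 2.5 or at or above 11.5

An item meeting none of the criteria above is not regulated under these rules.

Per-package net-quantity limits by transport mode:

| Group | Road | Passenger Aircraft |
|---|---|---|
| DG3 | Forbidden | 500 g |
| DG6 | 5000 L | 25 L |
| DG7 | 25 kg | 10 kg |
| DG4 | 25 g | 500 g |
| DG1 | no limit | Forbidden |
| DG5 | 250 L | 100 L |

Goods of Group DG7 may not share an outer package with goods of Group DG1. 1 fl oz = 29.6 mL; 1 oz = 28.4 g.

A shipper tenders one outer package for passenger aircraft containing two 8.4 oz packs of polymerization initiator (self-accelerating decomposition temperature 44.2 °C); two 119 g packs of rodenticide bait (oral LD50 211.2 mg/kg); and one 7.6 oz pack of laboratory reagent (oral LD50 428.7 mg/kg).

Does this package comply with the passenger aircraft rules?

Self-accelerating decomposition temperature 44.2 °C meets the Group DG4 criterion (Self-Reactive), so the polymerization initiator is Group DG4.
Rodenticide bait: oral LD50 211.2 mg/kg ≤ 500 mg/kg → Group DG3 (Toxic).
Laboratory reagent: oral LD50 428.7 mg/kg ≤ 500 mg/kg → Group DG3 (Toxic).
Group DG3 net quantity: (two 119 g packs = 238 g) + (one 7.6 oz pack = 215.84 g) = 453.84 g.
453.84 g is within the passenger aircraft limit of 500 g for Group DG3.
Group DG4 quantity: two 8.4 oz packs = 477.12 g.
That is within the Group DG4 passenger aircraft limit of 500 g.
The segregation rule (Group DG7 with Group DG1) does not apply to Group DG3 with Group DG4.
Every hazard group is within its passenger aircraft limit and no segregation rule is violated.

Yes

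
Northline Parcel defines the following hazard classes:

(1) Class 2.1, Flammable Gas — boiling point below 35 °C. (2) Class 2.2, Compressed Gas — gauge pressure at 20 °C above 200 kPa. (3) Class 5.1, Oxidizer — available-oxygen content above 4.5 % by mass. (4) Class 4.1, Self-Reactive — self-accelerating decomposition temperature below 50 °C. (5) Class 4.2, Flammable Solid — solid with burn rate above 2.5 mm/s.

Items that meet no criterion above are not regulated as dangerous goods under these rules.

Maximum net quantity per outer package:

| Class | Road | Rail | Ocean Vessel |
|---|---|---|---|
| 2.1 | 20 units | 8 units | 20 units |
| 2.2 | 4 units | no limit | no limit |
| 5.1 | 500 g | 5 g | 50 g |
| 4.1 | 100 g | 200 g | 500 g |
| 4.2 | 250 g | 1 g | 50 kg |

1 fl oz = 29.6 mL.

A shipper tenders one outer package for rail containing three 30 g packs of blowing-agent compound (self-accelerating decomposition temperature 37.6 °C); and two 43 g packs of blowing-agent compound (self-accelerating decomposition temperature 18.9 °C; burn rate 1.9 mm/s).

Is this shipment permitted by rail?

With self-accelerating decomposition temperature 37.6 °C (< 50 °C), the blowing-agent compound falls in Class 4.1.
With self-accelerating decomposition temperature 18.9 °C (< 50 °C), the blowing-agent compound falls in Class 4.1.
Class 4.1 net quantity: (three 30 g packs = 90 g) + (two 43 g packs = 86 g) = 176 g.
176 g is within the rail limit of 200 g for Class 4.1.

Yes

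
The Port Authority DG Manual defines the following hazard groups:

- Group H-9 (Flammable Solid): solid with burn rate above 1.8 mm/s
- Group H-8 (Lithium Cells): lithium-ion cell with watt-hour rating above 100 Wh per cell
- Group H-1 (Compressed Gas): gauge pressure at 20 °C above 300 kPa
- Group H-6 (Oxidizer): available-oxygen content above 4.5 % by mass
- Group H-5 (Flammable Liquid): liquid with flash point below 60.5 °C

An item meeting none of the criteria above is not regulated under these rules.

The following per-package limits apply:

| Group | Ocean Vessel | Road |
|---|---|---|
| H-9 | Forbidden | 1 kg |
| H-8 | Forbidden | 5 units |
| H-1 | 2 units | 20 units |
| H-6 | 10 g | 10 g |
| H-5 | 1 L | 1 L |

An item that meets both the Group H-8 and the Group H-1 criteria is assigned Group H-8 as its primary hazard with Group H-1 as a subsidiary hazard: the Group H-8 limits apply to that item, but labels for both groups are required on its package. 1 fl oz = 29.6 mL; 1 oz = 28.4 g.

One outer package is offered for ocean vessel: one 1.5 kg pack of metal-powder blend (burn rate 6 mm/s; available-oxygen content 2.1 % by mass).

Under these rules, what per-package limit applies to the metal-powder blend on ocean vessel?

With burn rate 6 mm/s (> 1.8 mm/s), the metal-powder blend falls in Group H-9.
The ocean vessel limit for Group H-9 is Forbidden.

Forbidden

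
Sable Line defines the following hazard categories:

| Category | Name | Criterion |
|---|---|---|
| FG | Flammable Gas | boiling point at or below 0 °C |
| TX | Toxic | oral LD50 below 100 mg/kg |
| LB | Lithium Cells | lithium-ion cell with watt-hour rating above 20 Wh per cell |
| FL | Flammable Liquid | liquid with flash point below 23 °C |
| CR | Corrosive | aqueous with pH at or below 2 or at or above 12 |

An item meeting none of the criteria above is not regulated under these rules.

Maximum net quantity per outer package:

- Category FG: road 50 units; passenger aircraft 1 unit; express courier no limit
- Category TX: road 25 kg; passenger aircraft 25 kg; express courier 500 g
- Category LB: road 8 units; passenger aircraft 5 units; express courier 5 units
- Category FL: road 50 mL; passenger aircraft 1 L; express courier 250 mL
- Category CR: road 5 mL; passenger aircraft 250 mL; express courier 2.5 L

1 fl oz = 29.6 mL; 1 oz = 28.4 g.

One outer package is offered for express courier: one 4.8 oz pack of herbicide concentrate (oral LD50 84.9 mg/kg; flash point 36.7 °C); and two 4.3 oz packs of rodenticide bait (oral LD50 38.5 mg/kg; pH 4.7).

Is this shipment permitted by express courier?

Yes

With oral LD50 84.9 mg/kg (< 100 mg/kg), the herbicide concentrate falls in Category TX.
With oral LD50 38.5 mg/kg (< 100 mg/kg), the rodenticide bait falls in Category TX.
Category TX net quantity: (one 4.8 oz pack = 136.32 g) + (two 4.3 oz packs = 244.24 g) = 380.56 g.
380.56 g is within the express courier limit of 500 g for Category TX.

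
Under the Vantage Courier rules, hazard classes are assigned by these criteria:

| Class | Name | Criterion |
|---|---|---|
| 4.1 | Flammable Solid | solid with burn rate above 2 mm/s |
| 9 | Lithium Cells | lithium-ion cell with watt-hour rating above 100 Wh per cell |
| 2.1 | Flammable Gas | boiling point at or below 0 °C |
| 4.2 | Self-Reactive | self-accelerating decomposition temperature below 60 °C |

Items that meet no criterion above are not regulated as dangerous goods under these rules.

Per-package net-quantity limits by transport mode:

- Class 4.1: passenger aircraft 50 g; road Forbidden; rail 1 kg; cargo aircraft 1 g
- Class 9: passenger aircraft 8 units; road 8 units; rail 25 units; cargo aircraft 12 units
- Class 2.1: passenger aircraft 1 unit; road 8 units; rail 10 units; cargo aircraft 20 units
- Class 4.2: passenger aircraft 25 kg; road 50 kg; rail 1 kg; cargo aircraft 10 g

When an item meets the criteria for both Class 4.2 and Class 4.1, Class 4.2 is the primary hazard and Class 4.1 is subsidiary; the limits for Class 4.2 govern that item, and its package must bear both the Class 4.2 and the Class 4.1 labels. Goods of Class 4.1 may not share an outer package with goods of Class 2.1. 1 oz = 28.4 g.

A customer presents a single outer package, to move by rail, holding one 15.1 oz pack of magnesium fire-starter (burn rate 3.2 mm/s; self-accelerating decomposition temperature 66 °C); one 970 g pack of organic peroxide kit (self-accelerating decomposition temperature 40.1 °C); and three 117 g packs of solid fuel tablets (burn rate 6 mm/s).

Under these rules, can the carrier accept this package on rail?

Yes

Burn rate 3.2 mm/s meets the Class 4.1 criterion (Flammable Solid), so the magnesium fire-starter is Class 4.1.
Self-accelerating decomposition temperature 40.1 °C meets the Class 4.2 criterion (Self-Reactive), so the organic peroxide kit is Class 4.2.
With burn rate 6 mm/s (> 2 mm/s), the solid fuel tablets fall in Class 4.1.
Total Class 4.1: (one 15.1 oz pack = 428.84 g) + (three 117 g packs = 351 g) = 779.84 g.
That is within the Class 4.1 rail limit of 1 kg.
Class 4.2 quantity: 970 g.
That is within the Class 4.2 rail limit of 1 kg.
The segregation rule (Class 4.1 with Class 2.1) does not apply to Class 4.1 with Class 4.2.
Every hazard class is within its rail limit and no segregation rule is violated.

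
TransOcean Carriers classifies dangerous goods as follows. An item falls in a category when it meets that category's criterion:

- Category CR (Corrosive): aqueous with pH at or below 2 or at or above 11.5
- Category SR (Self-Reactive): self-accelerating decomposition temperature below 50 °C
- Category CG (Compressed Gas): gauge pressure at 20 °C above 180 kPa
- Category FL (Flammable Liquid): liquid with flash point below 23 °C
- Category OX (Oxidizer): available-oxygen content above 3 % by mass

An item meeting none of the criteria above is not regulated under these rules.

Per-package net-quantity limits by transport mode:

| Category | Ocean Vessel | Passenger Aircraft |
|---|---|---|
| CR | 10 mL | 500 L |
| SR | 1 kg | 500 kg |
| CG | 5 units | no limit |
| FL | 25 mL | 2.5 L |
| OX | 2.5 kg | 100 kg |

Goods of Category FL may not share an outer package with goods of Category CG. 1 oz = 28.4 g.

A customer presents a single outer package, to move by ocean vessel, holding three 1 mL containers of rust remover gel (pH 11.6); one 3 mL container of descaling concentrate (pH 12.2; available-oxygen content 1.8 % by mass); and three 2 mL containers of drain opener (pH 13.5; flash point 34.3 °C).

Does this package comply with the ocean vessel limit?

Rust remover gel: pH 11.6 ≥ 11.5 → Category CR (Corrosive).
With pH 12.2 (≥ 11.5), the descaling concentrate falls in Category CR.
Drain opener: pH 13.5 ≥ 11.5 → Category CR (Corrosive).
Total Category CR: (three 1 mL containers = 3 mL) + 3 mL + (three 2 mL containers = 6 mL) = 12 mL.
12 mL exceeds the ocean vessel limit of 10 mL for Category CR.

No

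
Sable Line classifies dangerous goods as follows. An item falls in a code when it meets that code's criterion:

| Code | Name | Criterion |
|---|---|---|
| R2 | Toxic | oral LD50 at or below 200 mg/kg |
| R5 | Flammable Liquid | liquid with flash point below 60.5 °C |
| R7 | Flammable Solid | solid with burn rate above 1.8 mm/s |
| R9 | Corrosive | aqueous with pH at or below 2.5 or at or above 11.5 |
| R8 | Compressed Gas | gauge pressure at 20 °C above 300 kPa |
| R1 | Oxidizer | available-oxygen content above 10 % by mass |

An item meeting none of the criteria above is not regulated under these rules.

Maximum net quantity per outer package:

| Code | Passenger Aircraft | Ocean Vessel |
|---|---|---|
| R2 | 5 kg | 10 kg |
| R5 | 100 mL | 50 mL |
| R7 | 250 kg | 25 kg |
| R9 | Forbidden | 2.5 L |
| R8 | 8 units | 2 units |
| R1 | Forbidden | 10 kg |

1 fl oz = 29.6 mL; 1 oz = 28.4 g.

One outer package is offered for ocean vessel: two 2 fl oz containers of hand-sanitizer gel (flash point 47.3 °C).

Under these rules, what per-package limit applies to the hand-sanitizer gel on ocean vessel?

Hand-sanitizer gel: flash point 47.3 °C < 60.5 °C → Code R5 (Flammable Liquid).
The ocean vessel limit for Code R5 is 50 mL.

50 mL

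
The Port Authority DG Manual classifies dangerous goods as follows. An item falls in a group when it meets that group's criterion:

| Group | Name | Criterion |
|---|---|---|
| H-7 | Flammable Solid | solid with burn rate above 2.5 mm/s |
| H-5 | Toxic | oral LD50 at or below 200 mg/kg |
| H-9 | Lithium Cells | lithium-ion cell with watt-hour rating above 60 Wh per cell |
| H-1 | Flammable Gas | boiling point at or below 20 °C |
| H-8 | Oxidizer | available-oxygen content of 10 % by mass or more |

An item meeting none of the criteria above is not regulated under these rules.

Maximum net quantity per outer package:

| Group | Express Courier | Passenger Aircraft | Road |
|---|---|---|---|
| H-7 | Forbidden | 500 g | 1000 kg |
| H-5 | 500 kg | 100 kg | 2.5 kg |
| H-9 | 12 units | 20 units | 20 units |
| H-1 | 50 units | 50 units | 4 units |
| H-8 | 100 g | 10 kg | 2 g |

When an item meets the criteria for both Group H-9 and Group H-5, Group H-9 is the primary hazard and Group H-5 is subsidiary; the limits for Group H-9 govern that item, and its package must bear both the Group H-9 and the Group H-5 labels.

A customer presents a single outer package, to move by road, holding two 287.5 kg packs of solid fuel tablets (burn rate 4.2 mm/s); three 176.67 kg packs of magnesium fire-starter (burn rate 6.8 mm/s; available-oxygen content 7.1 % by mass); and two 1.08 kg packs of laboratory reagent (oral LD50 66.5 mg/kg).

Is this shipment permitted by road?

The solid fuel tablets have burn rate 4.2 mm/s, which is > 2.5 mm/s, so they are Group H-7 (Flammable Solid).
With burn rate 6.8 mm/s (> 2.5 mm/s), the magnesium fire-starter falls in Group H-7.
The laboratory reagent has oral LD50 66.5 mg/kg, which is ≤ 200 mg/kg, so it is Group H-5 (Toxic).
Group H-7 net quantity: (two 287.5 kg packs = 575 kg) + (three 176.67 kg packs = 530.01 kg) = 1105.01 kg.
That exceeds the Group H-7 road limit of 1000 kg.
Group H-5 quantity: two 1.08 kg packs = 2.16 kg.
That is within the Group H-5 road limit of 2.5 kg.

No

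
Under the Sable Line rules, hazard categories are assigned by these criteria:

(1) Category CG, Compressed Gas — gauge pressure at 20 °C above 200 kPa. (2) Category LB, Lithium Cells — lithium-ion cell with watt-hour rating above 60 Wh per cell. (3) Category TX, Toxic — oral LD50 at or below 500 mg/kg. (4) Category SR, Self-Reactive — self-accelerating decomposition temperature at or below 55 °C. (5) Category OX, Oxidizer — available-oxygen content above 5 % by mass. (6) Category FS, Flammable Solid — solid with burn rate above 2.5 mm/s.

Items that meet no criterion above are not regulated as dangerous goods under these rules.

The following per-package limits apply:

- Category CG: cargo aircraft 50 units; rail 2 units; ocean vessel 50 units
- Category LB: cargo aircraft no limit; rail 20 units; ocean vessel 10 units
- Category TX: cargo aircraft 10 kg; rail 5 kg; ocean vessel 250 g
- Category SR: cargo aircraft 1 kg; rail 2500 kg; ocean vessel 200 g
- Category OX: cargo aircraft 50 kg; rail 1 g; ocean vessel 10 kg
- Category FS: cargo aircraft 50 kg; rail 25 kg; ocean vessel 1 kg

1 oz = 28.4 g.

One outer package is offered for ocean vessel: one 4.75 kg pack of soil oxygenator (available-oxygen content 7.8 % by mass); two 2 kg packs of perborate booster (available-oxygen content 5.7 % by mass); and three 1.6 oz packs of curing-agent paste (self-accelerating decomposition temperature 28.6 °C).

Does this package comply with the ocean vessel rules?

Yes

Available-oxygen content 7.8 % by mass meets the Category OX criterion (Oxidizer), so the soil oxygenator is Category OX.
With available-oxygen content 5.7 % by mass (> 5 % by mass), the perborate booster falls in Category OX.
Curing-agent paste: self-accelerating decomposition temperature 28.6 °C ≤ 55 °C → Category SR (Self-Reactive).
Category OX net quantity: 4.75 kg + (two 2 kg packs = 4 kg) = 8.75 kg.
8.75 kg is within the ocean vessel limit of 10 kg for Category OX.
Category SR quantity: three 1.6 oz packs = 136.32 g.
136.32 g ≤ 200 g (ocean vessel limit, Category SR) — within limit.
Every hazard category is within its ocean vessel limit and no segregation rule is violated.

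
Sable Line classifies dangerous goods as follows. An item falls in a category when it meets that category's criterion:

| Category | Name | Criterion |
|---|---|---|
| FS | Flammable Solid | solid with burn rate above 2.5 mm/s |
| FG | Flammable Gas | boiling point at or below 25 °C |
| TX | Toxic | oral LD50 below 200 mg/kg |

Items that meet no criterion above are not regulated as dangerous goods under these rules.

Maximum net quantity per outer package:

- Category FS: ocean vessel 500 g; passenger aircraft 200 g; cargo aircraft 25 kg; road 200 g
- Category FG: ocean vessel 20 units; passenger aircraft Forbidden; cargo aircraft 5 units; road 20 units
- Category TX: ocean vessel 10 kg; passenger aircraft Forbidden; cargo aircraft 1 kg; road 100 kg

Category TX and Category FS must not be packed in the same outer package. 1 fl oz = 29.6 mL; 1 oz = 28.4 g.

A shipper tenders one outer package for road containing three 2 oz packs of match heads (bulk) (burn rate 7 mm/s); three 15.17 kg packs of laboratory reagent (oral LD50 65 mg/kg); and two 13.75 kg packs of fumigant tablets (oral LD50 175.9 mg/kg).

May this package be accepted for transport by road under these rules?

No

Match heads (bulk): burn rate 7 mm/s > 2.5 mm/s → Category FS (Flammable Solid).
Laboratory reagent: oral LD50 65 mg/kg < 200 mg/kg → Category TX (Toxic).
Oral LD50 175.9 mg/kg meets the Category TX criterion (Toxic), so the fumigant tablets are Category TX.
Total Category TX: (three 15.17 kg packs = 45.51 kg) + (two 13.75 kg packs = 27.5 kg) = 73.01 kg.
That is within the Category TX road limit of 100 kg.
Category FS quantity: three 2 oz packs = 170.4 g.
170.4 g ≤ 200 g (road limit, Category FS) — within limit.
Category TX and Category FS may not share an outer package.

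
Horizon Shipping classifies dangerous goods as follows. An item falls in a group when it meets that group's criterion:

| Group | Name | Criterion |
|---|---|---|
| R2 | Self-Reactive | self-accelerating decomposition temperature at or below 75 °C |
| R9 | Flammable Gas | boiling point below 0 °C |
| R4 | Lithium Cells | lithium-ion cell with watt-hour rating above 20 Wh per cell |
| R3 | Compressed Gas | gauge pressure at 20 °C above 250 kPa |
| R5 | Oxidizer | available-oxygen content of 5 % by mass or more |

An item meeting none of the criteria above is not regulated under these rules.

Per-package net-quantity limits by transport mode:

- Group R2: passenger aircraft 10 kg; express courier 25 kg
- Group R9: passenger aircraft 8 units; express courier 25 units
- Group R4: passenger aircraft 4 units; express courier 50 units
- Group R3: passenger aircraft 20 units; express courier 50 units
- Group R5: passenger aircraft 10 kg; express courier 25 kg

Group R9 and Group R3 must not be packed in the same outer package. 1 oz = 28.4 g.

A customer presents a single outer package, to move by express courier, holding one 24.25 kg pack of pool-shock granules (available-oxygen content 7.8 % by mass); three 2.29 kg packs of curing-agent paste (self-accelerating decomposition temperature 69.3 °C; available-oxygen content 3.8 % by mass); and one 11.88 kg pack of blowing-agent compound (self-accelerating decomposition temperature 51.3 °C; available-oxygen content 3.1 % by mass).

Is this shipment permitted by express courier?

Pool-shock granules: available-oxygen content 7.8 % by mass ≥ 5 % by mass → Group R5 (Oxidizer).
Self-accelerating decomposition temperature 69.3 °C meets the Group R2 criterion (Self-Reactive), so the curing-agent paste is Group R2.
Self-accelerating decomposition temperature 51.3 °C meets the Group R2 criterion (Self-Reactive), so the blowing-agent compound is Group R2.
Group R5 quantity: 24.25 kg.
24.25 kg is within the express courier limit of 25 kg for Group R5.
Group R2 net quantity: (three 2.29 kg packs = 6.87 kg) + 11.88 kg = 18.75 kg.
That is within the Group R2 express courier limit of 25 kg.
The segregation rule (Group R9 with Group R3) does not apply to Group R5 with Group R2.
Every hazard group is within its express courier limit and no segregation rule is violated.

Yes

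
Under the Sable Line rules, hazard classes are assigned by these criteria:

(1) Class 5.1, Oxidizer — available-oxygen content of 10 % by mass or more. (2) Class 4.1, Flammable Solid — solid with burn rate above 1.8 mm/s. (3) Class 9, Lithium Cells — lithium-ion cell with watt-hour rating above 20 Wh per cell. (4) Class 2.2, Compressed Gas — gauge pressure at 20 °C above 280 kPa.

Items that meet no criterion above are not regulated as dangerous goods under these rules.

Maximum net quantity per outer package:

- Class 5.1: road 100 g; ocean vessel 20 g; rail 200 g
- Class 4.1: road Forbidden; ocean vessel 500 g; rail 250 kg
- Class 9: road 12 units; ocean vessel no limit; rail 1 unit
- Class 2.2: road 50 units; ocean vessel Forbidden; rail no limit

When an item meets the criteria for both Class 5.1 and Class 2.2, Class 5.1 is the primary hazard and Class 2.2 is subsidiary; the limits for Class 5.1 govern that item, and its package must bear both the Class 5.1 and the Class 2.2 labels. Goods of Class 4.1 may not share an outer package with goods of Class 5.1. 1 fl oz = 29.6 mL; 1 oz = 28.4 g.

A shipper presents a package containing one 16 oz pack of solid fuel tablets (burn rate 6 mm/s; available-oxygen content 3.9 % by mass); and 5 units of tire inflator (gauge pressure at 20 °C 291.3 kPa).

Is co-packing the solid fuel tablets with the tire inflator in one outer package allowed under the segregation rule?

Yes

The solid fuel tablets have burn rate 6 mm/s, which is > 1.8 mm/s, so they are Class 4.1 (Flammable Solid).
Tire inflator: gauge pressure at 20 °C 291.3 kPa > 280 kPa → Class 2.2 (Compressed Gas).
No segregation rule bars Class 4.1 with Class 2.2.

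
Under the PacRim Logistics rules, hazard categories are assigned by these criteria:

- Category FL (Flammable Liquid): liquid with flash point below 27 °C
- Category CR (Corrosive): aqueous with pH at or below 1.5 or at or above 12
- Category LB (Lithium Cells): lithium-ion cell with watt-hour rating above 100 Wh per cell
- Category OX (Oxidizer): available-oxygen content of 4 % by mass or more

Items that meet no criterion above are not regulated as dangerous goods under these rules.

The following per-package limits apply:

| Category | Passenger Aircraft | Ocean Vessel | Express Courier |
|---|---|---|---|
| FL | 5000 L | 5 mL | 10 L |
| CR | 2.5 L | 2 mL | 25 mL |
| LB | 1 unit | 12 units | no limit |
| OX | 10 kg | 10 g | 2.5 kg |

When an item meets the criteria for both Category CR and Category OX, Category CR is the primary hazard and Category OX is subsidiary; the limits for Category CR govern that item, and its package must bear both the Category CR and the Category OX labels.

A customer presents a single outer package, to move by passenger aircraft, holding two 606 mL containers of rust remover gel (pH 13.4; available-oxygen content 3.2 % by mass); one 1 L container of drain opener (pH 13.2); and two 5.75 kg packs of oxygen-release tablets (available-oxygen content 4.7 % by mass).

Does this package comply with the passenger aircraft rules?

No

The rust remover gel has pH 13.4, which is ≥ 12, so it is Category CR (Corrosive).
The drain opener has pH 13.2, which is ≥ 12, so it is Category CR (Corrosive).
With available-oxygen content 4.7 % by mass (≥ 4 % by mass), the oxygen-release tablets fall in Category OX.
Total Category CR: (two 606 mL containers = 1.212 L) + 1 L = 2.212 L.
2.212 L ≤ 2.5 L (passenger aircraft limit, Category CR) — within limit.
Category OX quantity: two 5.75 kg packs = 11.5 kg.
11.5 kg exceeds the passenger aircraft limit of 10 kg for Category OX.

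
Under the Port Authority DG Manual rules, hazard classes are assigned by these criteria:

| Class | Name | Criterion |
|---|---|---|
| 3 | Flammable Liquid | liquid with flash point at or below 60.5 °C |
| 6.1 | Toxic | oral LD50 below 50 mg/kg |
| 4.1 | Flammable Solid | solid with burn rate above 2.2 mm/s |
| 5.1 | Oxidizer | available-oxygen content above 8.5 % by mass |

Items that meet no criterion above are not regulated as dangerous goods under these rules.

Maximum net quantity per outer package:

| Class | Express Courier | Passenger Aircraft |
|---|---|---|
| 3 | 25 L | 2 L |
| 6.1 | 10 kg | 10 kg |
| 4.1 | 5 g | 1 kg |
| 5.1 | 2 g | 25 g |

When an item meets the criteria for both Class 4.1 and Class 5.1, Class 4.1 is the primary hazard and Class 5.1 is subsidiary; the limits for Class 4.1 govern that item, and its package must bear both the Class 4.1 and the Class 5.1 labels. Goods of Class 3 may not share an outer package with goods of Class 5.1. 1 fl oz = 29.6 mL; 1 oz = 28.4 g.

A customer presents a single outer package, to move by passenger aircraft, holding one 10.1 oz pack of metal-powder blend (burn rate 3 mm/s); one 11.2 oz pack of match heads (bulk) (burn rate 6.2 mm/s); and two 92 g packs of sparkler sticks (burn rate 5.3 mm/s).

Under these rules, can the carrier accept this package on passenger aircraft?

Yes

Metal-powder blend: burn rate 3 mm/s > 2.2 mm/s → Class 4.1 (Flammable Solid).
The match heads (bulk) have burn rate 6.2 mm/s, which is > 2.2 mm/s, so they are Class 4.1 (Flammable Solid).
The sparkler sticks have burn rate 5.3 mm/s, which is > 2.2 mm/s, so they are Class 4.1 (Flammable Solid).
Class 4.1 net quantity: (one 10.1 oz pack = 286.84 g) + (one 11.2 oz pack = 318.08 g) + (two 92 g packs = 184 g) = 788.92 g.
788.92 g is within the passenger aircraft limit of 1 kg for Class 4.1.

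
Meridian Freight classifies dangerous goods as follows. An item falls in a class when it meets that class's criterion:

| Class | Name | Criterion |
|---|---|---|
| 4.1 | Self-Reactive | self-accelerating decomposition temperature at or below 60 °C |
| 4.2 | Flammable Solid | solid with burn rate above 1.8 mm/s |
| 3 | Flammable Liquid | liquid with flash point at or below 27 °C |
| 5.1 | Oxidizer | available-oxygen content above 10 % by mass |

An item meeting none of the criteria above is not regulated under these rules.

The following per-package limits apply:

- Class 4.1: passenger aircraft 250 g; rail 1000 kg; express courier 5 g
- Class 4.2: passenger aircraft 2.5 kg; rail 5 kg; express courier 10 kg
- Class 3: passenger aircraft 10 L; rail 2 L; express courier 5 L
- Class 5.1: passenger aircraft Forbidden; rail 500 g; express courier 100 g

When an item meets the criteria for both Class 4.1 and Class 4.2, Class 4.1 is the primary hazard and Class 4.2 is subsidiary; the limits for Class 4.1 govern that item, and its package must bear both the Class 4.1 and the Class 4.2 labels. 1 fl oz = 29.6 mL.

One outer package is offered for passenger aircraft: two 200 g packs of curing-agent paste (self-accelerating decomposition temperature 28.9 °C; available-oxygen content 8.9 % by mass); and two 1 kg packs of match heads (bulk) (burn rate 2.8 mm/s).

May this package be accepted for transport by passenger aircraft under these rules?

The curing-agent paste has self-accelerating decomposition temperature 28.9 °C, which is ≤ 60 °C, so it is Class 4.1 (Self-Reactive).
Match heads (bulk): burn rate 2.8 mm/s > 1.8 mm/s → Class 4.2 (Flammable Solid).
Class 4.2 quantity: two 1 kg packs = 2 kg.
2 kg is within the passenger aircraft limit of 2.5 kg for Class 4.2.
Class 4.1 quantity: two 200 g packs = 400 g.
400 g exceeds the passenger aircraft limit of 250 g for Class 4.1.

No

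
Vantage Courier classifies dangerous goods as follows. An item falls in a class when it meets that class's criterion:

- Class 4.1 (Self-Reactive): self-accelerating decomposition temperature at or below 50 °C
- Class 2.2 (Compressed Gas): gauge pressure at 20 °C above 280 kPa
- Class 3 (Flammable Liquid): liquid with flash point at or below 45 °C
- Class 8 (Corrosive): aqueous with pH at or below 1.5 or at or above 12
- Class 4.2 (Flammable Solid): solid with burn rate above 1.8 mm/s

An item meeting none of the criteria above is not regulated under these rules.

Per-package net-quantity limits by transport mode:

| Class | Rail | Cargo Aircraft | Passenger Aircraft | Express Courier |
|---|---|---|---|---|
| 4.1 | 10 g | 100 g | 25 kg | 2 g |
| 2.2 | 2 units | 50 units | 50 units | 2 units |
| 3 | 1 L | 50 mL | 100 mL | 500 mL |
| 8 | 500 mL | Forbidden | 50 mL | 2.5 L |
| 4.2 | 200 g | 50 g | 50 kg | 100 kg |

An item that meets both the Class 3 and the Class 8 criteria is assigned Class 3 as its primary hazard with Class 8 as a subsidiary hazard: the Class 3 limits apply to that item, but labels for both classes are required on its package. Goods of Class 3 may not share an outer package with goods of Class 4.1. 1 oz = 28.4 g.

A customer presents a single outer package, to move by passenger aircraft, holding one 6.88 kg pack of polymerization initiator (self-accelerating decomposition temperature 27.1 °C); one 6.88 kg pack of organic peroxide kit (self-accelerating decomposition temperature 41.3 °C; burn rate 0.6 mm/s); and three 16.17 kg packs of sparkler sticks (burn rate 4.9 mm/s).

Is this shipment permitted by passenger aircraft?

Polymerization initiator: self-accelerating decomposition temperature 27.1 °C ≤ 50 °C → Class 4.1 (Self-Reactive).
Self-accelerating decomposition temperature 41.3 °C meets the Class 4.1 criterion (Self-Reactive), so the organic peroxide kit is Class 4.1.
Sparkler sticks: burn rate 4.9 mm/s > 1.8 mm/s → Class 4.2 (Flammable Solid).
Total Class 4.1: 6.88 kg + 6.88 kg = 13.76 kg.
That is within the Class 4.1 passenger aircraft limit of 25 kg.
Class 4.2 quantity: three 16.17 kg packs = 48.51 kg.
48.51 kg is within the passenger aircraft limit of 50 kg for Class 4.2.
The segregation rule (Class 3 with Class 4.1) does not apply to Class 4.1 with Class 4.2.
Every hazard class is within its passenger aircraft limit and no segregation rule is violated.

Yes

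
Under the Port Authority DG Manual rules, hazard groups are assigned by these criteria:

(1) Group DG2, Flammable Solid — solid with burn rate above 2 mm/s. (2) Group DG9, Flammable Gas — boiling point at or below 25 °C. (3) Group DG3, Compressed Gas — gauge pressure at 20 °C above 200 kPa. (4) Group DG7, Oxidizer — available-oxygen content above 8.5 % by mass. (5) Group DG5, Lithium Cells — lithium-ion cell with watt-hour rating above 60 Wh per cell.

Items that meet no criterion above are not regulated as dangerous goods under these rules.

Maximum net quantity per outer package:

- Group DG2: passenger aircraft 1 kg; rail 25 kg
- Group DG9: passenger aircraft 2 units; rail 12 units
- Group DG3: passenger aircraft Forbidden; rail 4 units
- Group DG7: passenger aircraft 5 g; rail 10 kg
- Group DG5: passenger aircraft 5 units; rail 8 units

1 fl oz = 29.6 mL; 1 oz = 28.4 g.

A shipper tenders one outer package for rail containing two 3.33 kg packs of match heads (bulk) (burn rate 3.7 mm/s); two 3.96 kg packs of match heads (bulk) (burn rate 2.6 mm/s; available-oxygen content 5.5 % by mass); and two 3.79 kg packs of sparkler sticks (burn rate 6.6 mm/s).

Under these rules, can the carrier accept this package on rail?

Yes

Match heads (bulk): burn rate 3.7 mm/s > 2 mm/s → Group DG2 (Flammable Solid).
Burn rate 2.6 mm/s meets the Group DG2 criterion (Flammable Solid), so the match heads (bulk) are Group DG2.
With burn rate 6.6 mm/s (> 2 mm/s), the sparkler sticks fall in Group DG2.
Total Group DG2: (two 3.33 kg packs = 6.66 kg) + (two 3.96 kg packs = 7.92 kg) + (two 3.79 kg packs = 7.58 kg) = 22.16 kg.
22.16 kg ≤ 25 kg (rail limit, Group DG2) — within limit.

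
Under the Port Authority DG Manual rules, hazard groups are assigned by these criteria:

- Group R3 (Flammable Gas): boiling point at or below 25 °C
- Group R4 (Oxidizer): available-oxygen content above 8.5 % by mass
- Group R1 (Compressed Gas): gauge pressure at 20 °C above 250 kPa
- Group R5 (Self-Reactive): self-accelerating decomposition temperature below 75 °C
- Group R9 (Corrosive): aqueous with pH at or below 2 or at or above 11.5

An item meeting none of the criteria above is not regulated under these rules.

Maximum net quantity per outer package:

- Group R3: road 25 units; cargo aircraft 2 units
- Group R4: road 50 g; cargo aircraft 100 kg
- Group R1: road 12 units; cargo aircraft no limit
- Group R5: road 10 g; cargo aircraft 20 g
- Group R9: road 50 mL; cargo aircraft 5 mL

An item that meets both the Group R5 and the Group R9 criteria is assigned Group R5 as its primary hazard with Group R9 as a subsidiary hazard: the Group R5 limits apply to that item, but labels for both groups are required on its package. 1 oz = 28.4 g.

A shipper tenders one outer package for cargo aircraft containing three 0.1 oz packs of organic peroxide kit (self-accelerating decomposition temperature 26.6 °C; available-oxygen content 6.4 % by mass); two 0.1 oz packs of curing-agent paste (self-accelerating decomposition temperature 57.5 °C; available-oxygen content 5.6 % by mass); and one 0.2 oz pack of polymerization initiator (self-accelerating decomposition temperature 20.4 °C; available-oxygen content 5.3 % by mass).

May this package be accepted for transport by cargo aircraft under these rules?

Yes

The organic peroxide kit has self-accelerating decomposition temperature 26.6 °C, which is < 75 °C, so it is Group R5 (Self-Reactive).
Curing-agent paste: self-accelerating decomposition temperature 57.5 °C < 75 °C → Group R5 (Self-Reactive).
With self-accelerating decomposition temperature 20.4 °C (< 75 °C), the polymerization initiator falls in Group R5.
Group R5 net quantity: (three 0.1 oz packs = 8.52 g) + (two 0.1 oz packs = 5.68 g) + (one 0.2 oz pack = 5.68 g) = 19.88 g.
That is within the Group R5 cargo aircraft limit of 20 g.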